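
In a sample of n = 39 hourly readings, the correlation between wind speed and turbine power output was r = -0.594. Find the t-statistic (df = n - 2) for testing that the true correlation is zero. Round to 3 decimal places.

1 − r² = 1 − 0.352836 = 0.647164;  √(1−r²) = 0.804465
√(n−2) = √37 = 6.082763
t = r·√(n−2)/√(1−r²) = -0.594 · 6.082763 / 0.804465 = -4.491

-4.491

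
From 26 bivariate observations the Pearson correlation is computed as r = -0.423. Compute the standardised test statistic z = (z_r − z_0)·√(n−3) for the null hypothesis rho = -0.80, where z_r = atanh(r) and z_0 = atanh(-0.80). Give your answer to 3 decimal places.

Fisher z: atanh(-0.423) = -0.451340, atanh(-0.80) = -1.098612
z = (z_r − z_0)·√(n−3) = (-0.451340 − (-1.098612))·√23 = 0.647272 · 4.795832 = 3.104

3.104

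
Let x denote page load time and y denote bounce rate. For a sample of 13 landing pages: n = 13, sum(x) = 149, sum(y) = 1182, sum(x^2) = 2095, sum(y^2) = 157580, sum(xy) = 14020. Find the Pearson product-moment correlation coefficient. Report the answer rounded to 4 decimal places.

Numerator: nΣxy − (Σx)(Σy) = 13·14020 − (149)(1182) = 6142
Denominator: √[(nΣx²−(Σx)²)(nΣy²−(Σy)²)]
  nΣx²−(Σx)² = 13·2095 − 22201 = 5034;  nΣy²−(Σy)² = 13·157580 − 1397124 = 651416
  √(5034·651416) = √3279228144 = 57264.5453
r = 6142 / 57264.5453 = 0.1073

0.1073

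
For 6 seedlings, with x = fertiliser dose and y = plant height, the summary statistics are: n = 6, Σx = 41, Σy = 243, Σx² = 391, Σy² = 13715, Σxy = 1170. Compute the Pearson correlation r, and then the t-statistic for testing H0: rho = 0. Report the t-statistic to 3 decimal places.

S_xy = nΣxy − ΣxΣy = 6·1170 − 41·243 = 7020 − 9963 = -2943
S_xx = nΣx² − (Σx)² = 6·391 − 41² = 2346 − 1681 = 665
S_yy = nΣy² − (Σy)² = 6·13715 − 243² = 82290 − 59049 = 23241
r = S_xy / √(S_xx·S_yy) = -2943 / √(665·23241) = -2943 / √15455265 = -2943 / 3931.3185 = -0.7486
t = r·√(n−2)/√(1−r²) = -0.7486·√4 / √(1−0.560402) = -1.497200 / 0.663022 = -2.258

-2.258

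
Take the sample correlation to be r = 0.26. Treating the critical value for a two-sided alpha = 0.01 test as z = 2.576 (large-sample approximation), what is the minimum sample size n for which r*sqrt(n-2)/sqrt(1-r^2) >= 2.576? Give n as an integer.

r√(n−2)/√(1−r²) ≥ 2.576  ⇔  n−2 ≥ (2.576)²·(1−r²)/r²
(1−r²)/r² = (1−0.0676)/0.0676 = 13.7929
n ≥ 2 + 6.635776·13.7929 = 2 + 91.5266 = 93.5266
⌈93.5266⌉ = 94

94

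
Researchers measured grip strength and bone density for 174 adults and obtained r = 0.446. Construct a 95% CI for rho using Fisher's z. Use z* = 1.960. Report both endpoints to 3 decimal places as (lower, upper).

z_r = atanh(0.446) = 0.479696;  SE = 1/√(n−3) = 1/√171 = 0.076472
z-limits: 0.479696 ± 1.960·0.076472 = 0.479696 ± 0.149885 = [0.329811, 0.629581]
ρ-limits: (tanh 0.329811, tanh 0.629581) = (0.318, 0.558)

(0.318, 0.558)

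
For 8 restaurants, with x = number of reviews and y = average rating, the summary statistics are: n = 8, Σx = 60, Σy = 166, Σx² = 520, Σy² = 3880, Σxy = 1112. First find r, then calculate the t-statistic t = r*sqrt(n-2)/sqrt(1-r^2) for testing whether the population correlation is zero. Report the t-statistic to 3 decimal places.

S_xy = nΣxy − ΣxΣy = 8·1112 − 60·166 = 8896 − 9960 = -1064
S_xx = nΣx² − (Σx)² = 8·520 − 60² = 4160 − 3600 = 560
S_yy = nΣy² − (Σy)² = 8·3880 − 166² = 31040 − 27556 = 3484
r = S_xy / √(S_xx·S_yy) = -1064 / √(560·3484) = -1064 / √1951040 = -1064 / 1396.7963 = -0.7617
t = r·√(n−2)/√(1−r²) = -0.7617·√6 / √(1−0.580187) = -1.865776 / 0.647930 = -2.880

-2.880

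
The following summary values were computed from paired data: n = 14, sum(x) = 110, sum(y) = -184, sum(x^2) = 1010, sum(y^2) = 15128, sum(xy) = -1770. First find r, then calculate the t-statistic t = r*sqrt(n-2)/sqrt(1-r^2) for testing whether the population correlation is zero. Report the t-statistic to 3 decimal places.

-0.850

S_xy = nΣxy − ΣxΣy = 14·(-1770) − 110·(-184) = -24780 − (-20240) = -4540
S_xx = nΣx² − (Σx)² = 14·1010 − 110² = 14140 − 12100 = 2040
S_yy = nΣy² − (Σy)² = 14·15128 − (-184)² = 211792 − 33856 = 177936
r = S_xy / √(S_xx·S_yy) = -4540 / √(2040·177936) = -4540 / √362989440 = -4540 / 19052.2818 = -0.2383
t = r·√(n−2)/√(1−r²) = -0.2383·√12 / √(1−0.056787) = -0.825495 / 0.971192 = -0.850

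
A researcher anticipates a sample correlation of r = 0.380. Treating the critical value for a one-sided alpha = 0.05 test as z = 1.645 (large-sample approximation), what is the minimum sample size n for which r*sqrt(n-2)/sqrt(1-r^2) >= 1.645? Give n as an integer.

Need r·√(n−2)/√(1−r²) ≥ 1.645
√(n−2) ≥ 1.645·√(1−0.144400) / 0.380 = 1.645·0.924986 / 0.380 = 4.0042
n−2 ≥ 16.0336  ⇒  n ≥ 18.0336
Smallest integer n = 19

19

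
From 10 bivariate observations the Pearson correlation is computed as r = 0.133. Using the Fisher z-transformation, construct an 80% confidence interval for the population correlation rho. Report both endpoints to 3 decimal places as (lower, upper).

Fisher z: z_r = atanh(r) = ½·ln((1+0.133)/(1−0.133)) = 0.133793
SE(z) = 1/√(n−3) = 1/√7 = 0.377964
80% ⇒ z* = 1.282; margin = 1.282·0.377964 = 0.484550
CI on z-scale: (-0.350757, 0.618343)
Back-transform: tanh(-0.350757) = -0.337047, tanh(0.618343) = 0.549973

(-0.337, 0.550)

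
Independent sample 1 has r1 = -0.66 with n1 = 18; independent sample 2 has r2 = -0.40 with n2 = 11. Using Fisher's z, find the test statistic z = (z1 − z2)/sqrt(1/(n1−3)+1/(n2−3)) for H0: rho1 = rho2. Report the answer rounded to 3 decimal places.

-0.843

z1 = atanh(-0.66) = -0.792814,  z2 = atanh(-0.40) = -0.423649
SE = √(1/(n1−3) + 1/(n2−3)) = √(1/15 + 1/8) = √(0.0666667 + 0.1250000) = √0.1916667 = 0.437798
z = (z1 − z2)/SE = (-0.792814 − (-0.423649)) / 0.437798 = -0.369165 / 0.437798 = -0.843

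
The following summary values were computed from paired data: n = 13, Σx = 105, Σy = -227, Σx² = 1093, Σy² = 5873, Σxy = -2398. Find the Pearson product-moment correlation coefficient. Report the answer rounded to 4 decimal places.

-0.8256

S_xy = nΣxy − ΣxΣy = 13·(-2398) − 105·(-227) = -31174 − (-23835) = -7339
S_xx = nΣx² − (Σx)² = 13·1093 − 105² = 14209 − 11025 = 3184
S_yy = nΣy² − (Σy)² = 13·5873 − (-227)² = 76349 − 51529 = 24820
r = S_xy / √(S_xx·S_yy) = -7339 / √(3184·24820) = -7339 / √79026880 = -7339 / 8889.7064 = -0.8256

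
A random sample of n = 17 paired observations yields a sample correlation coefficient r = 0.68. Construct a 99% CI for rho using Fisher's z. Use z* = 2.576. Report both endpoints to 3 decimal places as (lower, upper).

(0.140, 0.908)

Fisher z: z_r = atanh(r) = ½·ln((1+0.68)/(1−0.68)) = 0.829114
SE(z) = 1/√(n−3) = 1/√14 = 0.267261
99% ⇒ z* = 2.576; margin = 2.576·0.267261 = 0.688464
CI on z-scale: (0.140650, 1.517578)
Back-transform: tanh(0.140650) = 0.139730, tanh(1.517578) = 0.908275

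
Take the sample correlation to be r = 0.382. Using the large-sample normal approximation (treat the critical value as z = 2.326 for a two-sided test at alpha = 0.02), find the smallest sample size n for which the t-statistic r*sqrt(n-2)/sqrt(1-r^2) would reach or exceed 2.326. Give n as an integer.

Need r·√(n−2)/√(1−r²) ≥ 2.326
√(n−2) ≥ 2.326·√(1−0.145924) / 0.382 = 2.326·0.924162 / 0.382 = 5.6272
n−2 ≥ 31.6654  ⇒  n ≥ 33.6654
Smallest integer n = 34

34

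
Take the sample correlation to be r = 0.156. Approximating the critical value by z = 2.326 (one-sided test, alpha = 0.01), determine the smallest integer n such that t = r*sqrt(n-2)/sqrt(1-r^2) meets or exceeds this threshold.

219

Need r·√(n−2)/√(1−r²) ≥ 2.326
√(n−2) ≥ 2.326·√(1−0.024336) / 0.156 = 2.326·0.987757 / 0.156 = 14.7277
n−2 ≥ 216.9051  ⇒  n ≥ 218.9051
Smallest integer n = 219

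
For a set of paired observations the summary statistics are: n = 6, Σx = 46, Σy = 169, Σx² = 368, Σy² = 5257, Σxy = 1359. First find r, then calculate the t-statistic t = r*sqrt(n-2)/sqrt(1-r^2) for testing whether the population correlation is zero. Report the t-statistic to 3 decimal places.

2.109

Numerator: nΣxy − (Σx)(Σy) = 6·1359 − (46)(169) = 380
Denominator: √[(nΣx²−(Σx)²)(nΣy²−(Σy)²)]
  nΣx²−(Σx)² = 6·368 − 2116 = 92;  nΣy²−(Σy)² = 6·5257 − 28561 = 2981
  √(92·2981) = √274252 = 523.6907
r = 380 / 523.6907 = 0.7256
t = r·√(n−2)/√(1−r²) = 0.7256·√4 / √(1−0.526495) = 1.451200 / 0.688117 = 2.109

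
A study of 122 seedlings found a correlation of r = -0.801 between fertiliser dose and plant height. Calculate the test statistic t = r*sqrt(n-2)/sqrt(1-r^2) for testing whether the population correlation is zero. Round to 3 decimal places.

-14.657

t = r·√(n−2) / √(1−r²) with r = -0.801, n = 122
  = -0.801·√120 / √(1 − 0.641601)
  = -0.801·10.954451 / 0.598664
  = -8.774515 / 0.598664 = -14.657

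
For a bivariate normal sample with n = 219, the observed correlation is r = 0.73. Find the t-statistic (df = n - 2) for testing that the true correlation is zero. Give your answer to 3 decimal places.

1 − r² = 1 − 0.5329 = 0.4671;  √(1−r²) = 0.683447
√(n−2) = √217 = 14.730920
t = r·√(n−2)/√(1−r²) = 0.73 · 14.730920 / 0.683447 = 15.734

15.734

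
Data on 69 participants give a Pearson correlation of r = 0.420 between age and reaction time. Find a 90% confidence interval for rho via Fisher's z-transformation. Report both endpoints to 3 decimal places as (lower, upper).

(0.240, 0.572)

Fisher z: z_r = atanh(r) = ½·ln((1+0.420)/(1−0.420)) = 0.447692
SE(z) = 1/√(n−3) = 1/√66 = 0.123091
90% ⇒ z* = 1.645; margin = 1.645·0.123091 = 0.202485
CI on z-scale: (0.245207, 0.650177)
Back-transform: tanh(0.245207) = 0.240408, tanh(0.650177) = 0.571789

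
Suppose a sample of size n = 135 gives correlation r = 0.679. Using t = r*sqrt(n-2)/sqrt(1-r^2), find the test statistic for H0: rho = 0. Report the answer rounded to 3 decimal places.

10.666

t = r·√(n−2) / √(1−r²) with r = 0.679, n = 135
  = 0.679·√133 / √(1 − 0.461041)
  = 0.679·11.532563 / 0.734138
  = 7.830610 / 0.734138 = 10.666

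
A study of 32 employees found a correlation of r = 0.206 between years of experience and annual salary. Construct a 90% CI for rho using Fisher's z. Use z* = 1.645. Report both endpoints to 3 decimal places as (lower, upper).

(-0.096, 0.473)

Fisher z: z_r = atanh(r) = ½·ln((1+0.206)/(1−0.206)) = 0.208990
SE(z) = 1/√(n−3) = 1/√29 = 0.185695
90% ⇒ z* = 1.645; margin = 1.645·0.185695 = 0.305468
CI on z-scale: (-0.096478, 0.514458)
Back-transform: tanh(-0.096478) = -0.096180, tanh(0.514458) = 0.473411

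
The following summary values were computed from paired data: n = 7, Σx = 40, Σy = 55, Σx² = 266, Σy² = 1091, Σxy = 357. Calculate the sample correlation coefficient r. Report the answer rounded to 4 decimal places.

S_xy = nΣxy − ΣxΣy = 7·357 − 40·55 = 2499 − 2200 = 299
S_xx = nΣx² − (Σx)² = 7·266 − 40² = 1862 − 1600 = 262
S_yy = nΣy² − (Σy)² = 7·1091 − 55² = 7637 − 3025 = 4612
r = S_xy / √(S_xx·S_yy) = 299 / √(262·4612) = 299 / √1208344 = 299 / 1099.2470 = 0.2720

0.2720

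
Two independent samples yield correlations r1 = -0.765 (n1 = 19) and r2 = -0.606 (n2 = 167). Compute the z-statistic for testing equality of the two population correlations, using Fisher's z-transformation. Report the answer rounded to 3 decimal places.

z1 = atanh(-0.765) = -1.008160,  z2 = atanh(-0.606) = -0.702575
SE = √(1/(n1−3) + 1/(n2−3)) = √(1/16 + 1/164) = √(0.0625000 + 0.0060976) = √0.0685976 = 0.261911
z = (z1 − z2)/SE = (-1.008160 − (-0.702575)) / 0.261911 = -0.305585 / 0.261911 = -1.167

-1.167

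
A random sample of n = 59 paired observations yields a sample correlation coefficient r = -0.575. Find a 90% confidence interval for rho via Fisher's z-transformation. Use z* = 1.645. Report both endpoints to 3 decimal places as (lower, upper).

(-0.704, -0.410)

Fisher z: z_r = atanh(r) = ½·ln((1+(-0.575))/(1−(-0.575))) = -0.654961
SE(z) = 1/√(n−3) = 1/√56 = 0.133631
90% ⇒ z* = 1.645; margin = 1.645·0.133631 = 0.219823
CI on z-scale: (-0.874784, -0.435138)
Back-transform: tanh(-0.874784) = -0.703797, tanh(-0.435138) = -0.409606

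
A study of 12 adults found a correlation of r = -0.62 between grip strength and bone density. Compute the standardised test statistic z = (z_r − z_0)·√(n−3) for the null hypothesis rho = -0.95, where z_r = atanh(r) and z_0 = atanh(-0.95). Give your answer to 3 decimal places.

z_r = atanh(-0.62) = -0.725005,  z_0 = atanh(-0.95) = -1.831781
SE = 1/√(n−3) = 1/√9 = 0.333333
z = (z_r − z_0)/SE = (-0.725005 − (-1.831781)) / 0.333333 = 1.106776 / 0.333333 = 3.320

3.320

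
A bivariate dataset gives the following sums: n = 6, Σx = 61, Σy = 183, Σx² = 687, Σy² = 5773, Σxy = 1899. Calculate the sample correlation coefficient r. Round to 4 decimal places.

Numerator: nΣxy − (Σx)(Σy) = 6·1899 − (61)(183) = 231
Denominator: √[(nΣx²−(Σx)²)(nΣy²−(Σy)²)]
  nΣx²−(Σx)² = 6·687 − 3721 = 401;  nΣy²−(Σy)² = 6·5773 − 33489 = 1149
  √(401·1149) = √460749 = 678.7849
r = 231 / 678.7849 = 0.3403

0.3403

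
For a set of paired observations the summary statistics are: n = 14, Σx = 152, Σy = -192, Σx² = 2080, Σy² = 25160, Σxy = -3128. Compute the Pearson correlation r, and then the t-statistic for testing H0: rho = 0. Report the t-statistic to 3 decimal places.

S_xy = nΣxy − ΣxΣy = 14·(-3128) − 152·(-192) = -43792 − (-29184) = -14608
S_xx = nΣx² − (Σx)² = 14·2080 − 152² = 29120 − 23104 = 6016
S_yy = nΣy² − (Σy)² = 14·25160 − (-192)² = 352240 − 36864 = 315376
r = S_xy / √(S_xx·S_yy) = -14608 / √(6016·315376) = -14608 / √1897302016 = -14608 / 43558.0304 = -0.3354
t = r·√(n−2)/√(1−r²) = -0.3354·√12 / √(1−0.112493) = -1.161860 / 0.942076 = -1.233

-1.233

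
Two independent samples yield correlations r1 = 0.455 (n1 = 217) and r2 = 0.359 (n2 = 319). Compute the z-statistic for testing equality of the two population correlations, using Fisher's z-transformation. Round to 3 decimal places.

1.302

Fisher z-transforms: z1 = atanh(0.455) = 0.490988, z2 = atanh(0.359) = 0.375737; difference d = 0.115251
Var(d) = 1/214 + 1/316 = 0.0046729 + 0.0031646 = 0.0078375
z = d/√Var(d) = 0.115251 / √0.0078375 = 0.115251 / 0.088530 = 1.302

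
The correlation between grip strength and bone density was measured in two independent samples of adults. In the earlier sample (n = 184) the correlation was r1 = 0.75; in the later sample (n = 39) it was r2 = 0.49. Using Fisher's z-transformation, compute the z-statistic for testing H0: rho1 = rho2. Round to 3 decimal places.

2.394

Fisher z-transforms: z1 = atanh(0.75) = 0.972955, z2 = atanh(0.49) = 0.536060; difference d = 0.436895
Var(d) = 1/181 + 1/36 = 0.0055249 + 0.0277778 = 0.0333027
z = d/√Var(d) = 0.436895 / √0.0333027 = 0.436895 / 0.182490 = 2.394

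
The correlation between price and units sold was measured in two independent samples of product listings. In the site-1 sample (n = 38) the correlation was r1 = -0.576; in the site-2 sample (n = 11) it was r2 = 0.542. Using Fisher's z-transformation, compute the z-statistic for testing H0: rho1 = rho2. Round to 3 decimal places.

z1 = atanh(-0.576) = -0.656456,  z2 = atanh(0.542) = 0.606983
SE = √(1/(n1−3) + 1/(n2−3)) = √(1/35 + 1/8) = √(0.0285714 + 0.1250000) = √0.1535714 = 0.391882
z = (z1 − z2)/SE = (-0.656456 − 0.606983) / 0.391882 = -1.263439 / 0.391882 = -3.224

-3.224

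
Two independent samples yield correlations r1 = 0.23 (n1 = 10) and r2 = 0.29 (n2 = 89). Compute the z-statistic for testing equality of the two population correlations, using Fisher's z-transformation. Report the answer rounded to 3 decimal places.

z1 = atanh(0.23) = 0.234189,  z2 = atanh(0.29) = 0.298566
SE = √(1/(n1−3) + 1/(n2−3)) = √(1/7 + 1/86) = √(0.1428571 + 0.0116279) = √0.1544850 = 0.393046
z = (z1 − z2)/SE = (0.234189 − 0.298566) / 0.393046 = -0.064377 / 0.393046 = -0.164

-0.164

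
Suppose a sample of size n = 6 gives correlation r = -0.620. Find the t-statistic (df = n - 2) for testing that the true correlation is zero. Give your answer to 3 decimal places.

-1.580

t = r·√(n−2) / √(1−r²) with r = -0.620, n = 6
  = -0.620·√4 / √(1 − 0.384400)
  = -0.620·2.000000 / 0.784602
  = -1.240000 / 0.784602 = -1.580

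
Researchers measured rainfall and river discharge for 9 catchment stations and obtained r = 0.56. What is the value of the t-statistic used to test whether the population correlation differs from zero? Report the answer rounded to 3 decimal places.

t = r·√(n−2) / √(1−r²) with r = 0.56, n = 9
  = 0.56·√7 / √(1 − 0.3136)
  = 0.56·2.645751 / 0.828493
  = 1.481621 / 0.828493 = 1.788

1.788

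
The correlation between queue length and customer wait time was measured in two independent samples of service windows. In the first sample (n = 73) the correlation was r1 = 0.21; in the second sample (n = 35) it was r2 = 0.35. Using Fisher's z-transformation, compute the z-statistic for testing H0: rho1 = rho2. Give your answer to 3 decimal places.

Fisher z-transforms: z1 = atanh(0.21) = 0.213171, z2 = atanh(0.35) = 0.365444; difference d = -0.152273
Var(d) = 1/70 + 1/32 = 0.0142857 + 0.0312500 = 0.0455357
z = d/√Var(d) = -0.152273 / √0.0455357 = -0.152273 / 0.213391 = -0.714

-0.714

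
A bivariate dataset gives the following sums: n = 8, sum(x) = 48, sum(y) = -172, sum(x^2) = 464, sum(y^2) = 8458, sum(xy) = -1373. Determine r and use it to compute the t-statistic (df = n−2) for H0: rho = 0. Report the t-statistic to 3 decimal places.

-0.983

Numerator: nΣxy − (Σx)(Σy) = 8·(-1373) − (48)(-172) = -2728
Denominator: √[(nΣx²−(Σx)²)(nΣy²−(Σy)²)]
  nΣx²−(Σx)² = 8·464 − 2304 = 1408;  nΣy²−(Σy)² = 8·8458 − 29584 = 38080
  √(1408·38080) = √53616640 = 7322.3384
r = -2728 / 7322.3384 = -0.3726
t = r·√(n−2)/√(1−r²) = -0.3726·√6 / √(1−0.138831) = -0.912680 / 0.927992 = -0.983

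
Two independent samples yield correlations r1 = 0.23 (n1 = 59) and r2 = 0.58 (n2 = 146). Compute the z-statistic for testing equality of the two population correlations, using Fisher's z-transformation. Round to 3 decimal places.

Fisher z-transforms: z1 = atanh(0.23) = 0.234189, z2 = atanh(0.58) = 0.662463; difference d = -0.428274
Var(d) = 1/56 + 1/143 = 0.0178571 + 0.0069930 = 0.0248501
z = d/√Var(d) = -0.428274 / √0.0248501 = -0.428274 / 0.157639 = -2.717

-2.717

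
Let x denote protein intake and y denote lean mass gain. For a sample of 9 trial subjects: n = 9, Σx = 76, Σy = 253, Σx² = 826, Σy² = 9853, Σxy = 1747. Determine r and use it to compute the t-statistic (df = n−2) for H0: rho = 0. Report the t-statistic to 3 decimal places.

S_xy = nΣxy − ΣxΣy = 9·1747 − 76·253 = 15723 − 19228 = -3505
S_xx = nΣx² − (Σx)² = 9·826 − 76² = 7434 − 5776 = 1658
S_yy = nΣy² − (Σy)² = 9·9853 − 253² = 88677 − 64009 = 24668
r = S_xy / √(S_xx·S_yy) = -3505 / √(1658·24668) = -3505 / √40899544 = -3505 / 6395.2751 = -0.5481
t = r·√(n−2)/√(1−r²) = -0.5481·√7 / √(1−0.300414) = -1.450136 / 0.836413 = -1.734

-1.734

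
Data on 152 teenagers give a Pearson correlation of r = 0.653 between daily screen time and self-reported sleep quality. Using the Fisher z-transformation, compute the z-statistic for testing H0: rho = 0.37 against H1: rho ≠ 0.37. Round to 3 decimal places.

z_r = atanh(0.653) = 0.780511,  z_0 = atanh(0.37) = 0.388423
SE = 1/√(n−3) = 1/√149 = 0.081923
z = (z_r − z_0)/SE = (0.780511 − 0.388423) / 0.081923 = 0.392088 / 0.081923 = 4.786

4.786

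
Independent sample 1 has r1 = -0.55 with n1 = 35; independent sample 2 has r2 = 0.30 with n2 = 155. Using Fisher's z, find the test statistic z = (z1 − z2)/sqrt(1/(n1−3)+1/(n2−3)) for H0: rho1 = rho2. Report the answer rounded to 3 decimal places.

Fisher z-transforms: z1 = atanh(-0.55) = -0.618381, z2 = atanh(0.30) = 0.309520; difference d = -0.927901
Var(d) = 1/32 + 1/152 = 0.0312500 + 0.0065789 = 0.0378289
z = d/√Var(d) = -0.927901 / √0.0378289 = -0.927901 / 0.194497 = -4.771

-4.771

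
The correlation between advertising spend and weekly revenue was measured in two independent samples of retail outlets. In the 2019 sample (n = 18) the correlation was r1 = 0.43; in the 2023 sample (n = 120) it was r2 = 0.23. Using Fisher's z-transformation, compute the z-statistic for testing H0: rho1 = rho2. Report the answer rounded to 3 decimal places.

z1 = atanh(0.43) = 0.459897,  z2 = atanh(0.23) = 0.234189
SE = √(1/(n1−3) + 1/(n2−3)) = √(1/15 + 1/117) = √(0.0666667 + 0.0085470) = √0.0752137 = 0.274251
z = (z1 − z2)/SE = (0.459897 − 0.234189) / 0.274251 = 0.225708 / 0.274251 = 0.823

0.823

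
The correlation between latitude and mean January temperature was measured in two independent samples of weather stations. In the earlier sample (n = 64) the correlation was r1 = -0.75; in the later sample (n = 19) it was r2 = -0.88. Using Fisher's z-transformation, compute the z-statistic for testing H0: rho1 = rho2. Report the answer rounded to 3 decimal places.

z1 = atanh(-0.75) = -0.972955,  z2 = atanh(-0.88) = -1.375768
SE = √(1/(n1−3) + 1/(n2−3)) = √(1/61 + 1/16) = √(0.0163934 + 0.0625000) = √0.0788934 = 0.280880
z = (z1 − z2)/SE = (-0.972955 − (-1.375768)) / 0.280880 = 0.402813 / 0.280880 = 1.434

1.434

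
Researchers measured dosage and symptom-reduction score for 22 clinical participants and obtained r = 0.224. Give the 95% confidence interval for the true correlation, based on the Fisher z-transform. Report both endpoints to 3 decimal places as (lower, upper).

(-0.218, 0.590)

Fisher z: z_r = atanh(r) = ½·ln((1+0.224)/(1−0.224)) = 0.227863
SE(z) = 1/√(n−3) = 1/√19 = 0.229416
95% ⇒ z* = 1.960; margin = 1.960·0.229416 = 0.449655
CI on z-scale: (-0.221792, 0.677518)
Back-transform: tanh(-0.221792) = -0.218225, tanh(0.677518) = 0.589903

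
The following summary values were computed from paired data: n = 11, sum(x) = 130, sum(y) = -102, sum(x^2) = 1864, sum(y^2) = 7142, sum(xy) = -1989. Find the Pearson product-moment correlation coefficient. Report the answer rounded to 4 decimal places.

-0.5499

Numerator: nΣxy − (Σx)(Σy) = 11·(-1989) − (130)(-102) = -8619
Denominator: √[(nΣx²−(Σx)²)(nΣy²−(Σy)²)]
  nΣx²−(Σx)² = 11·1864 − 16900 = 3604;  nΣy²−(Σy)² = 11·7142 − 10404 = 68158
  √(3604·68158) = √245641432 = 15672.9522
r = -8619 / 15672.9522 = -0.5499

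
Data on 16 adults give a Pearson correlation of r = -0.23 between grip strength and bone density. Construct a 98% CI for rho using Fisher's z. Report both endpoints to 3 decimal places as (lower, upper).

(-0.706, 0.389)

z_r = atanh(-0.23) = -0.234189;  SE = 1/√(n−3) = 1/√13 = 0.277350
z-limits: -0.234189 ± 2.326·0.277350 = -0.234189 ± 0.645116 = [-0.879305, 0.410927]
ρ-limits: (tanh -0.879305, tanh 0.410927) = (-0.706, 0.389)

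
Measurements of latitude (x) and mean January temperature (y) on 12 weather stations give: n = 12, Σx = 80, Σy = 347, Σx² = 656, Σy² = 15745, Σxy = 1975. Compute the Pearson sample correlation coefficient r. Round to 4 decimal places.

-0.4042

Numerator: nΣxy − (Σx)(Σy) = 12·1975 − (80)(347) = -4060
Denominator: √[(nΣx²−(Σx)²)(nΣy²−(Σy)²)]
  nΣx²−(Σx)² = 12·656 − 6400 = 1472;  nΣy²−(Σy)² = 12·15745 − 120409 = 68531
  √(1472·68531) = √100877632 = 10043.7857
r = -4060 / 10043.7857 = -0.4042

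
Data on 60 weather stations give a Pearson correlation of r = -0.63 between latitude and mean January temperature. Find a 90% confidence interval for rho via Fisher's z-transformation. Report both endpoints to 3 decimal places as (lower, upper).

(-0.744, -0.480)

z_r = atanh(-0.63) = -0.741416;  SE = 1/√(n−3) = 1/√57 = 0.132453
z-limits: -0.741416 ± 1.645·0.132453 = -0.741416 ± 0.217885 = [-0.959301, -0.523531]
ρ-limits: (tanh -0.959301, tanh -0.523531) = (-0.744, -0.480)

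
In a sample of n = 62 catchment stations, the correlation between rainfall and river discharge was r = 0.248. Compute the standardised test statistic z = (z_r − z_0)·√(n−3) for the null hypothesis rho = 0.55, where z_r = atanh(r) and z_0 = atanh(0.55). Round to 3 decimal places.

-2.804

z_r = atanh(0.248) = 0.253281,  z_0 = atanh(0.55) = 0.618381
SE = 1/√(n−3) = 1/√59 = 0.130189
z = (z_r − z_0)/SE = (0.253281 − 0.618381) / 0.130189 = -0.365100 / 0.130189 = -2.804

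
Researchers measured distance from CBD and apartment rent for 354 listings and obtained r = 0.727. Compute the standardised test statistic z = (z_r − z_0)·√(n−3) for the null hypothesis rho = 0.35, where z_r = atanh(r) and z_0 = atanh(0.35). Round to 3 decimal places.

z_r = atanh(0.727) = 0.922335,  z_0 = atanh(0.35) = 0.365444
SE = 1/√(n−3) = 1/√351 = 0.053376
z = (z_r − z_0)/SE = (0.922335 − 0.365444) / 0.053376 = 0.556891 / 0.053376 = 10.433

10.433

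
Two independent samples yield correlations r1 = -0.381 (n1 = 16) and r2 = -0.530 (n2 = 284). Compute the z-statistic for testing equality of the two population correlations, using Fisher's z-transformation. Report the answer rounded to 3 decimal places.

0.666

z1 = atanh(-0.381) = -0.401229,  z2 = atanh(-0.530) = -0.590145
SE = √(1/(n1−3) + 1/(n2−3)) = √(1/13 + 1/281) = √(0.0769231 + 0.0035587) = √0.0804818 = 0.283693
z = (z1 − z2)/SE = (-0.401229 − (-0.590145)) / 0.283693 = 0.188916 / 0.283693 = 0.666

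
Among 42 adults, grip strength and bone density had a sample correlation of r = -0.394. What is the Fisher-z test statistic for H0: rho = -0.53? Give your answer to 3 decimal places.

z_r = atanh(-0.394) = -0.416526,  z_0 = atanh(-0.53) = -0.590145
SE = 1/√(n−3) = 1/√39 = 0.160128
z = (z_r − z_0)/SE = (-0.416526 − (-0.590145)) / 0.160128 = 0.173619 / 0.160128 = 1.084

1.084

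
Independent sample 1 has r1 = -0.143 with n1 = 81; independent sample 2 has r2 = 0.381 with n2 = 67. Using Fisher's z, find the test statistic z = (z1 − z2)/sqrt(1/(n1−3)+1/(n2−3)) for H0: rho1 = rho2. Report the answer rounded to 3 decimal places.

Fisher z-transforms: z1 = atanh(-0.143) = -0.143987, z2 = atanh(0.381) = 0.401229; difference d = -0.545216
Var(d) = 1/78 + 1/64 = 0.0128205 + 0.0156250 = 0.0284455
z = d/√Var(d) = -0.545216 / √0.0284455 = -0.545216 / 0.168658 = -3.233

-3.233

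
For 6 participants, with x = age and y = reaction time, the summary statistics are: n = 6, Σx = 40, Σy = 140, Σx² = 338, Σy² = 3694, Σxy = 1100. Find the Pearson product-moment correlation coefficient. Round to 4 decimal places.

0.9546

Numerator: nΣxy − (Σx)(Σy) = 6·1100 − (40)(140) = 1000
Denominator: √[(nΣx²−(Σx)²)(nΣy²−(Σy)²)]
  nΣx²−(Σx)² = 6·338 − 1600 = 428;  nΣy²−(Σy)² = 6·3694 − 19600 = 2564
  √(428·2564) = √1097392 = 1047.5648
r = 1000 / 1047.5648 = 0.9546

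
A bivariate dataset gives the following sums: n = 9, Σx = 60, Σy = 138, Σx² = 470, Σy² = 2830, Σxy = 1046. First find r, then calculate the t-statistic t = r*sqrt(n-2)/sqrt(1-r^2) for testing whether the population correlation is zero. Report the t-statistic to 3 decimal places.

S_xy = nΣxy − ΣxΣy = 9·1046 − 60·138 = 9414 − 8280 = 1134
S_xx = nΣx² − (Σx)² = 9·470 − 60² = 4230 − 3600 = 630
S_yy = nΣy² − (Σy)² = 9·2830 − 138² = 25470 − 19044 = 6426
r = S_xy / √(S_xx·S_yy) = 1134 / √(630·6426) = 1134 / √4048380 = 1134 / 2012.0586 = 0.5636
t = r·√(n−2)/√(1−r²) = 0.5636·√7 / √(1−0.317645) = 1.491145 / 0.826048 = 1.805

1.805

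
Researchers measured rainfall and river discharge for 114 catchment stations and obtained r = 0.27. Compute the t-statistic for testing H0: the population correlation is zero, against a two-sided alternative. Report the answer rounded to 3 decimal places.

2.968

t = r·√(n−2) / √(1−r²) with r = 0.27, n = 114
  = 0.27·√112 / √(1 − 0.0729)
  = 0.27·10.583005 / 0.962860
  = 2.857411 / 0.962860 = 2.968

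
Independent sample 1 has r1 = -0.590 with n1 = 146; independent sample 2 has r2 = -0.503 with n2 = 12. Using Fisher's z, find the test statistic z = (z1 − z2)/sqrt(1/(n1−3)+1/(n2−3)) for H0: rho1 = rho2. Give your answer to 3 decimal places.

Fisher z-transforms: z1 = atanh(-0.590) = -0.677666, z2 = atanh(-0.503) = -0.553314; difference d = -0.124352
Var(d) = 1/143 + 1/9 = 0.0069930 + 0.1111111 = 0.1181041
z = d/√Var(d) = -0.124352 / √0.1181041 = -0.124352 / 0.343663 = -0.362

-0.362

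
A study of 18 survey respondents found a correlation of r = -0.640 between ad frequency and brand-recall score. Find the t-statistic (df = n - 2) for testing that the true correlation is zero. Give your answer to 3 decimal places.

t = r·√(n−2) / √(1−r²) with r = -0.640, n = 18
  = -0.640·√16 / √(1 − 0.409600)
  = -0.640·4.000000 / 0.768375
  = -2.560000 / 0.768375 = -3.332

-3.332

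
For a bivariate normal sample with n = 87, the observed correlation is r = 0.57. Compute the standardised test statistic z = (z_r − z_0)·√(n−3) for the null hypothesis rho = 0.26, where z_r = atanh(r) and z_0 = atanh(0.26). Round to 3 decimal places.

3.496

z_r = atanh(0.57) = 0.647523,  z_0 = atanh(0.26) = 0.266108
SE = 1/√(n−3) = 1/√84 = 0.109109
z = (z_r − z_0)/SE = (0.647523 − 0.266108) / 0.109109 = 0.381415 / 0.109109 = 3.496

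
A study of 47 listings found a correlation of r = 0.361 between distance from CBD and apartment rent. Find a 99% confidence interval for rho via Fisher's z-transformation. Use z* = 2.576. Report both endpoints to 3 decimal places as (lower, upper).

(-0.010, 0.645)

z_r = atanh(0.361) = 0.378035;  SE = 1/√(n−3) = 1/√44 = 0.150756
z-limits: 0.378035 ± 2.576·0.150756 = 0.378035 ± 0.388347 = [-0.010312, 0.766382]
ρ-limits: (tanh -0.010312, tanh 0.766382) = (-0.010, 0.645)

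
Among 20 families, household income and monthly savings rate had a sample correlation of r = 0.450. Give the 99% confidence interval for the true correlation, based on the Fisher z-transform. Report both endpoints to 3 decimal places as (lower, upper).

Fisher z: z_r = atanh(r) = ½·ln((1+0.450)/(1−0.450)) = 0.484700
SE(z) = 1/√(n−3) = 1/√17 = 0.242536
99% ⇒ z* = 2.576; margin = 2.576·0.242536 = 0.624773
CI on z-scale: (-0.140073, 1.109473)
Back-transform: tanh(-0.140073) = -0.139164, tanh(1.109473) = 0.803876

(-0.139, 0.804)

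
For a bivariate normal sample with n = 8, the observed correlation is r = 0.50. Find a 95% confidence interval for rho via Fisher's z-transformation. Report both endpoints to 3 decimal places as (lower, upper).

z_r = atanh(0.50) = 0.549306;  SE = 1/√(n−3) = 1/√5 = 0.447214
z-limits: 0.549306 ± 1.960·0.447214 = 0.549306 ± 0.876539 = [-0.327233, 1.425845]
ρ-limits: (tanh -0.327233, tanh 1.425845) = (-0.316, 0.891)

(-0.316, 0.891)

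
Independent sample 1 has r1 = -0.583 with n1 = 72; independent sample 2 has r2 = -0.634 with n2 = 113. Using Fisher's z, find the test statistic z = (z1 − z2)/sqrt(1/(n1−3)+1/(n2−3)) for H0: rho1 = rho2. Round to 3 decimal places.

0.528

Fisher z-transforms: z1 = atanh(-0.583) = -0.666995, z2 = atanh(-0.634) = -0.748076; difference d = 0.081081
Var(d) = 1/69 + 1/110 = 0.0144928 + 0.0090909 = 0.0235837
z = d/√Var(d) = 0.081081 / √0.0235837 = 0.081081 / 0.153570 = 0.528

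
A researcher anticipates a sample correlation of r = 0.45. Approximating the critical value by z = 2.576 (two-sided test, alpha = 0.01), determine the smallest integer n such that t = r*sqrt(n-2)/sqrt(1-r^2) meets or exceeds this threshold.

r√(n−2)/√(1−r²) ≥ 2.576  ⇔  n−2 ≥ (2.576)²·(1−r²)/r²
(1−r²)/r² = (1−0.2025)/0.2025 = 3.9383
n ≥ 2 + 6.635776·3.9383 = 2 + 26.1337 = 28.1337
⌈28.1337⌉ = 29

29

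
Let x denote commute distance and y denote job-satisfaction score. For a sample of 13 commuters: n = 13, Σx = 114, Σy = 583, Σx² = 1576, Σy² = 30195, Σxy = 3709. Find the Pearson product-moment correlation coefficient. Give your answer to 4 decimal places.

-0.9187

S_xy = nΣxy − ΣxΣy = 13·3709 − 114·583 = 48217 − 66462 = -18245
S_xx = nΣx² − (Σx)² = 13·1576 − 114² = 20488 − 12996 = 7492
S_yy = nΣy² − (Σy)² = 13·30195 − 583² = 392535 − 339889 = 52646
r = S_xy / √(S_xx·S_yy) = -18245 / √(7492·52646) = -18245 / √394423832 = -18245 / 19860.1065 = -0.9187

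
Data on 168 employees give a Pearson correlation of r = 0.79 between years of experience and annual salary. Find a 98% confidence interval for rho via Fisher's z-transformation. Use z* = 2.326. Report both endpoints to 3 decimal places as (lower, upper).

(0.712, 0.849)

Fisher z: z_r = atanh(r) = ½·ln((1+0.79)/(1−0.79)) = 1.071432
SE(z) = 1/√(n−3) = 1/√165 = 0.077850
98% ⇒ z* = 2.326; margin = 2.326·0.077850 = 0.181079
CI on z-scale: (0.890353, 1.252511)
Back-transform: tanh(0.890353) = 0.711568, tanh(1.252511) = 0.848986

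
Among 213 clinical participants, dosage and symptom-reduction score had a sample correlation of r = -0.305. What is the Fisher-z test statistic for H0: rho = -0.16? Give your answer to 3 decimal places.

z_r = atanh(-0.305) = -0.315023,  z_0 = atanh(-0.16) = -0.161387
SE = 1/√(n−3) = 1/√210 = 0.069007
z = (z_r − z_0)/SE = (-0.315023 − (-0.161387)) / 0.069007 = -0.153636 / 0.069007 = -2.226

-2.226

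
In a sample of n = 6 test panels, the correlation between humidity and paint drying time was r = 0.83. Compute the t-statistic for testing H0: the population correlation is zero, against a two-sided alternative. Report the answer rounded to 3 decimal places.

2.976

t = r·√(n−2) / √(1−r²) with r = 0.83, n = 6
  = 0.83·√4 / √(1 − 0.6889)
  = 0.83·2.000000 / 0.557763
  = 1.660000 / 0.557763 = 2.976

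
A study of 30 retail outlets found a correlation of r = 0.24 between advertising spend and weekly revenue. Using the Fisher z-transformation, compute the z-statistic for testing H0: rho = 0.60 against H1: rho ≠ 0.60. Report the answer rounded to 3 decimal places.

-2.330

Fisher z: atanh(0.24) = 0.244774, atanh(0.60) = 0.693147
z = (z_r − z_0)·√(n−3) = (0.244774 − 0.693147)·√27 = -0.448373 · 5.196152 = -2.330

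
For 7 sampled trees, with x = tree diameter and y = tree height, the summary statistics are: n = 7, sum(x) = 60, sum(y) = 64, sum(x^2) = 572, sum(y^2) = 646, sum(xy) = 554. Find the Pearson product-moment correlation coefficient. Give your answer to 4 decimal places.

0.0916

Numerator: nΣxy − (Σx)(Σy) = 7·554 − (60)(64) = 38
Denominator: √[(nΣx²−(Σx)²)(nΣy²−(Σy)²)]
  nΣx²−(Σx)² = 7·572 − 3600 = 404;  nΣy²−(Σy)² = 7·646 − 4096 = 426
  √(404·426) = √172104 = 414.8542
r = 38 / 414.8542 = 0.0916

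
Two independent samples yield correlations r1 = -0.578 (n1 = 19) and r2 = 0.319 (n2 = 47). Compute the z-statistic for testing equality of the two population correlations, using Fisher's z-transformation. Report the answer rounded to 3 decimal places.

-3.391

Fisher z-transforms: z1 = atanh(-0.578) = -0.659454, z2 = atanh(0.319) = 0.330533; difference d = -0.989987
Var(d) = 1/16 + 1/44 = 0.0625000 + 0.0227273 = 0.0852273
z = d/√Var(d) = -0.989987 / √0.0852273 = -0.989987 / 0.291937 = -3.391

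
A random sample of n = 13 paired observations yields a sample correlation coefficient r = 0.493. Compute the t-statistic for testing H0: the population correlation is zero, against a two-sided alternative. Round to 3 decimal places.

1.879

1 − r² = 1 − 0.243049 = 0.756951;  √(1−r²) = 0.870029
√(n−2) = √11 = 3.316625
t = r·√(n−2)/√(1−r²) = 0.493 · 3.316625 / 0.870029 = 1.879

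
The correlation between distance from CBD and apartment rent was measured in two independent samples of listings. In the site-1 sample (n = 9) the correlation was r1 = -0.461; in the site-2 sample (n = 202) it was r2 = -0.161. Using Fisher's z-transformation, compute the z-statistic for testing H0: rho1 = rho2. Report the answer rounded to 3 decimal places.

-0.811

z1 = atanh(-0.461) = -0.498580,  z2 = atanh(-0.161) = -0.162413
SE = √(1/(n1−3) + 1/(n2−3)) = √(1/6 + 1/199) = √(0.1666667 + 0.0050251) = √0.1716918 = 0.414357
z = (z1 − z2)/SE = (-0.498580 − (-0.162413)) / 0.414357 = -0.336167 / 0.414357 = -0.811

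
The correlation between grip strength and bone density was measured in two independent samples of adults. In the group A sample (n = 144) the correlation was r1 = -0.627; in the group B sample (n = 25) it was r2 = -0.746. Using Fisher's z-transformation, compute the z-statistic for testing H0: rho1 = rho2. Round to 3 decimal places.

Fisher z-transforms: z1 = atanh(-0.627) = -0.736457, z2 = atanh(-0.746) = -0.963874; difference d = 0.227417
Var(d) = 1/141 + 1/22 = 0.0070922 + 0.0454545 = 0.0525467
z = d/√Var(d) = 0.227417 / √0.0525467 = 0.227417 / 0.229231 = 0.992

0.992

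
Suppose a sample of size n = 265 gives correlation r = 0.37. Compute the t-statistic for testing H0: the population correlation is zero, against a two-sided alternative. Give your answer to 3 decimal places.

1 − r² = 1 − 0.1369 = 0.8631;  √(1−r²) = 0.929032
√(n−2) = √263 = 16.217275
t = r·√(n−2)/√(1−r²) = 0.37 · 16.217275 / 0.929032 = 6.459

6.459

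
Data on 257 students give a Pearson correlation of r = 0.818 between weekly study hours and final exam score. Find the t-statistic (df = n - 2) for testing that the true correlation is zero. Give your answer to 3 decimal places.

22.709

1 − r² = 1 − 0.669124 = 0.330876;  √(1−r²) = 0.575218
√(n−2) = √255 = 15.968719
t = r·√(n−2)/√(1−r²) = 0.818 · 15.968719 / 0.575218 = 22.709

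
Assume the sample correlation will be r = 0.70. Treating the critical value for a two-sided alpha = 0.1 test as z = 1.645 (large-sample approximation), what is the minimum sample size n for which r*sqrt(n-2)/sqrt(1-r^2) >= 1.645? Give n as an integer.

5

Need r·√(n−2)/√(1−r²) ≥ 1.645
√(n−2) ≥ 1.645·√(1−0.4900) / 0.70 = 1.645·0.714143 / 0.70 = 1.6782
n−2 ≥ 2.8164  ⇒  n ≥ 4.8164
Smallest integer n = 5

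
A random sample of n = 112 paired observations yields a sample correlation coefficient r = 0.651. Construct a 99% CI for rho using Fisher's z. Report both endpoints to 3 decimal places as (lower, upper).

Fisher z: z_r = atanh(r) = ½·ln((1+0.651)/(1−0.651)) = 0.777032
SE(z) = 1/√(n−3) = 1/√109 = 0.095783
99% ⇒ z* = 2.576; margin = 2.576·0.095783 = 0.246737
CI on z-scale: (0.530295, 1.023769)
Back-transform: tanh(0.530295) = 0.485607, tanh(1.023769) = 0.771397

(0.486, 0.771)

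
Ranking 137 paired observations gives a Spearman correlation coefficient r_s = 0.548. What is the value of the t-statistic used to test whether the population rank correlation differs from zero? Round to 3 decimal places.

7.612

t = r_s·√(n−2) / √(1−r_s²) with r_s = 0.548, n = 137
  = 0.548·√135 / √(1 − 0.300304)
  = 0.548·11.618950 / 0.836478
  = 6.367185 / 0.836478 = 7.612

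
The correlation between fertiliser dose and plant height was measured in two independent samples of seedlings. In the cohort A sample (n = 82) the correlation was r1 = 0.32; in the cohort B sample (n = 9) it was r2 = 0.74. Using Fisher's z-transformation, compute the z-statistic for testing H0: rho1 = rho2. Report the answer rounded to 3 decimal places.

Fisher z-transforms: z1 = atanh(0.32) = 0.331647, z2 = atanh(0.74) = 0.950479; difference d = -0.618832
Var(d) = 1/79 + 1/6 = 0.0126582 + 0.1666667 = 0.1793249
z = d/√Var(d) = -0.618832 / √0.1793249 = -0.618832 / 0.423468 = -1.461

-1.461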